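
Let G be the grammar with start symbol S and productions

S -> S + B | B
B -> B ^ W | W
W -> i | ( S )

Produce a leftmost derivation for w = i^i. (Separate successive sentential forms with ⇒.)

S ⇒ B   [S -> B]
B ⇒ B^W   [B -> B ^ W]
B^W ⇒ W^W   [B -> W]
W^W ⇒ i^W   [W -> i]
i^W ⇒ i^i   [W -> i]

S⇒B⇒B^W⇒W^W⇒i^W⇒i^i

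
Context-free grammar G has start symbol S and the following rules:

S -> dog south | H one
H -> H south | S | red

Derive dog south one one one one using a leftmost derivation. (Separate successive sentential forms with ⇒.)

S ⇒ H one   [S -> H one]
H one ⇒ S one   [H -> S]
S one ⇒ H one one   [S -> H one]
H one one ⇒ S one one   [H -> S]
S one one ⇒ H one one one   [S -> H one]
H one one one ⇒ S one one one   [H -> S]
S one one one ⇒ H one one one one   [S -> H one]
H one one one one ⇒ S one one one one   [H -> S]
S one one one one ⇒ dog south one one one one   [S -> dog south]

S ⇒ H one ⇒ S one ⇒ H one one ⇒ S one one ⇒ H one one one ⇒ S one one one ⇒ H one one one one ⇒ S one one one one ⇒ dog south one one one one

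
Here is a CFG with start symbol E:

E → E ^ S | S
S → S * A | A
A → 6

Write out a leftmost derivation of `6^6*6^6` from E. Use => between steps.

E => E^S => E^S^S => S^S^S => A^S^S => 6^S^S => 6^S*A^S => 6^A*A^S => 6^6*A^S => 6^6*6^S => 6^6*6^A => 6^6*6^6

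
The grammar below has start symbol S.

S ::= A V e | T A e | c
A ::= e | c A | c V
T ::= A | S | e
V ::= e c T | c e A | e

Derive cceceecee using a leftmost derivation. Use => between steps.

S => AVe => cAVe => ccVVe => ccecTVe => ccecAVe => cceceVe => cceceecTe => cceceecee

S => AVe   [S ::= A V e]
AVe => cAVe   [A ::= c A]
cAVe => ccVVe   [A ::= c V]
ccVVe => ccecTVe   [V ::= e c T]
ccecTVe => ccecAVe   [T ::= A]
ccecAVe => cceceVe   [A ::= e]
cceceVe => cceceecTe   [V ::= e c T]
cceceecTe => cceceecee   [T ::= e]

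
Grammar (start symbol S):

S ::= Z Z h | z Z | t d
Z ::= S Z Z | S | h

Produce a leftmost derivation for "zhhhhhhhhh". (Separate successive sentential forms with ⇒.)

S ⇒ zZ   [S ::= z Z]
zZ ⇒ zSZZ   [Z ::= S Z Z]
zSZZ ⇒ zZZhZZ   [S ::= Z Z h]
zZZhZZ ⇒ zSZZZhZZ   [Z ::= S Z Z]
zSZZZhZZ ⇒ zZZhZZZhZZ   [S ::= Z Z h]
zZZhZZZhZZ ⇒ zhZhZZZhZZ   [Z ::= h]
zhZhZZZhZZ ⇒ zhhhZZZhZZ   [Z ::= h]
zhhhZZZhZZ ⇒ zhhhhZZhZZ   [Z ::= h]
zhhhhZZhZZ ⇒ zhhhhhZhZZ   [Z ::= h]
zhhhhhZhZZ ⇒ zhhhhhhhZZ   [Z ::= h]
zhhhhhhhZZ ⇒ zhhhhhhhhZ   [Z ::= h]
zhhhhhhhhZ ⇒ zhhhhhhhhh   [Z ::= h]

S ⇒ zZ ⇒ zSZZ ⇒ zZZhZZ ⇒ zSZZZhZZ ⇒ zZZhZZZhZZ ⇒ zhZhZZZhZZ ⇒ zhhhZZZhZZ ⇒ zhhhhZZhZZ ⇒ zhhhhhZhZZ ⇒ zhhhhhhhZZ ⇒ zhhhhhhhhZ ⇒ zhhhhhhhhh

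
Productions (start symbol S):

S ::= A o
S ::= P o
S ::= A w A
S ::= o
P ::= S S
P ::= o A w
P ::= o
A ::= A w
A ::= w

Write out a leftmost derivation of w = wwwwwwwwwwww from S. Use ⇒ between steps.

S⇒AwA⇒AwwA⇒wwwA⇒wwwAw⇒wwwAww⇒wwwAwww⇒wwwAwwww⇒wwwAwwwww⇒wwwAwwwwww⇒wwwAwwwwwww⇒wwwAwwwwwwww⇒wwwwwwwwwwww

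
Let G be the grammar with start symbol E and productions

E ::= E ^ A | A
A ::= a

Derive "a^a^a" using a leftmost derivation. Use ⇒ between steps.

E ⇒ E^A ⇒ E^A^A ⇒ A^A^A ⇒ a^A^A ⇒ a^a^A ⇒ a^a^a

E ⇒ E^A   [E ::= E ^ A]
E^A ⇒ E^A^A   [E ::= E ^ A]
E^A^A ⇒ A^A^A   [E ::= A]
A^A^A ⇒ a^A^A   [A ::= a]
a^A^A ⇒ a^a^A   [A ::= a]
a^a^A ⇒ a^a^a   [A ::= a]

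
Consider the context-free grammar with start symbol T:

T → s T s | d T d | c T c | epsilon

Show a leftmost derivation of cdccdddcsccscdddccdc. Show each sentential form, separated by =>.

T=>cTc=>cdTdc=>cdcTcdc=>cdccTccdc=>cdccdTdccdc=>cdccddTddccdc=>cdccdddTdddccdc=>cdccdddcTcdddccdc=>cdccdddcsTscdddccdc=>cdccdddcscTcscdddccdc=>cdccdddcsccscdddccdc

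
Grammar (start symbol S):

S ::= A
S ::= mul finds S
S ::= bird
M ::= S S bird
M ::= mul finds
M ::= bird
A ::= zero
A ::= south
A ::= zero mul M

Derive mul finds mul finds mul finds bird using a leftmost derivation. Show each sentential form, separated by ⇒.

S ⇒ mul finds S ⇒ mul finds mul finds S ⇒ mul finds mul finds mul finds S ⇒ mul finds mul finds mul finds bird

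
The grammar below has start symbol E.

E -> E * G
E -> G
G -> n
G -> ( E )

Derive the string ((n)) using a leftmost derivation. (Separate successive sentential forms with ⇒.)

E ⇒ G ⇒ (E) ⇒ (G) ⇒ ((E)) ⇒ ((G)) ⇒ ((n))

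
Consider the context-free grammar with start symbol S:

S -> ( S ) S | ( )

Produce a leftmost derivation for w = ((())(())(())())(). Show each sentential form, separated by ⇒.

S ⇒ (S)S   [S -> ( S ) S]
(S)S ⇒ ((S)S)S   [S -> ( S ) S]
((S)S)S ⇒ ((())S)S   [S -> ( )]
((())S)S ⇒ ((())(S)S)S   [S -> ( S ) S]
((())(S)S)S ⇒ ((())(())S)S   [S -> ( )]
((())(())S)S ⇒ ((())(())(S)S)S   [S -> ( S ) S]
((())(())(S)S)S ⇒ ((())(())(())S)S   [S -> ( )]
((())(())(())S)S ⇒ ((())(())(())())S   [S -> ( )]
((())(())(())())S ⇒ ((())(())(())())()   [S -> ( )]

S⇒(S)S⇒((S)S)S⇒((())S)S⇒((())(S)S)S⇒((())(())S)S⇒((())(())(S)S)S⇒((())(())(())S)S⇒((())(())(())())S⇒((())(())(())())()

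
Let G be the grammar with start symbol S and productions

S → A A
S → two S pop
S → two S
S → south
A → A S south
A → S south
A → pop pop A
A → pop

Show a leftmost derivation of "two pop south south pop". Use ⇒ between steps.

S ⇒ two S ⇒ two A A ⇒ two A S south A ⇒ two pop S south A ⇒ two pop south south A ⇒ two pop south south pop

S ⇒ two S   [S → two S]
two S ⇒ two A A   [S → A A]
two A A ⇒ two A S south A   [A → A S south]
two A S south A ⇒ two pop S south A   [A → pop]
two pop S south A ⇒ two pop south south A   [S → south]
two pop south south A ⇒ two pop south south pop   [A → pop]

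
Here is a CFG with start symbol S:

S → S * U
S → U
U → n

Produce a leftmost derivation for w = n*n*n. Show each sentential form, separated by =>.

S => S*U => S*U*U => U*U*U => n*U*U => n*n*U => n*n*n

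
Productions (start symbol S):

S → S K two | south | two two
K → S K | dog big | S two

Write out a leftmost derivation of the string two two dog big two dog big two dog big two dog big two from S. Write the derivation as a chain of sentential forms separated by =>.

S => S K two   [S → S K two]
S K two => S K two K two   [S → S K two]
S K two K two => S K two K two K two   [S → S K two]
S K two K two K two => S K two K two K two K two   [S → S K two]
S K two K two K two K two => two two K two K two K two K two   [S → two two]
two two K two K two K two K two => two two dog big two K two K two K two   [K → dog big]
two two dog big two K two K two K two => two two dog big two dog big two K two K two   [K → dog big]
two two dog big two dog big two K two K two => two two dog big two dog big two dog big two K two   [K → dog big]
two two dog big two dog big two dog big two K two => two two dog big two dog big two dog big two dog big two   [K → dog big]

S => S K two => S K two K two => S K two K two K two => S K two K two K two K two => two two K two K two K two K two => two two dog big two K two K two K two => two two dog big two dog big two K two K two => two two dog big two dog big two dog big two K two => two two dog big two dog big two dog big two dog big two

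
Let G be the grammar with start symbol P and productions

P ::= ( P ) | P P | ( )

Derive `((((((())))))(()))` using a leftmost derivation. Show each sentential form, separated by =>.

P => (P) => (PP) => ((P)P) => (((P))P) => ((((P)))P) => (((((P))))P) => ((((((P)))))P) => ((((((())))))P) => ((((((())))))(P)) => ((((((())))))(()))

P => (P)   [P ::= ( P )]
(P) => (PP)   [P ::= P P]
(PP) => ((P)P)   [P ::= ( P )]
((P)P) => (((P))P)   [P ::= ( P )]
(((P))P) => ((((P)))P)   [P ::= ( P )]
((((P)))P) => (((((P))))P)   [P ::= ( P )]
(((((P))))P) => ((((((P)))))P)   [P ::= ( P )]
((((((P)))))P) => ((((((())))))P)   [P ::= ( )]
((((((())))))P) => ((((((())))))(P))   [P ::= ( P )]
((((((())))))(P)) => ((((((())))))(()))   [P ::= ( )]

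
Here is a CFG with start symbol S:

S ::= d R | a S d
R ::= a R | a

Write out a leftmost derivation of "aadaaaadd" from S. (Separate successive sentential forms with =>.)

S => aSd   [S ::= a S d]
aSd => aaSdd   [S ::= a S d]
aaSdd => aadRdd   [S ::= d R]
aadRdd => aadaRdd   [R ::= a R]
aadaRdd => aadaaRdd   [R ::= a R]
aadaaRdd => aadaaaRdd   [R ::= a R]
aadaaaRdd => aadaaaadd   [R ::= a]

S => aSd => aaSdd => aadRdd => aadaRdd => aadaaRdd => aadaaaRdd => aadaaaadd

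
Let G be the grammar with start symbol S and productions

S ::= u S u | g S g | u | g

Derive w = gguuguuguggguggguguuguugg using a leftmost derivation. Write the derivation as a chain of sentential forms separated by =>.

S => gSg => ggSgg => gguSugg => gguuSuugg => gguugSguugg => gguuguSuguugg => gguuguuSuuguugg => gguuguugSguuguugg => gguuguuguSuguuguugg => gguuguugugSguguuguugg => gguuguuguggSgguguuguugg => gguuguugugggSggguguuguugg => gguuguuguggguggguguuguugg

S => gSg   [S ::= g S g]
gSg => ggSgg   [S ::= g S g]
ggSgg => gguSugg   [S ::= u S u]
gguSugg => gguuSuugg   [S ::= u S u]
gguuSuugg => gguugSguugg   [S ::= g S g]
gguugSguugg => gguuguSuguugg   [S ::= u S u]
gguuguSuguugg => gguuguuSuuguugg   [S ::= u S u]
gguuguuSuuguugg => gguuguugSguuguugg   [S ::= g S g]
gguuguugSguuguugg => gguuguuguSuguuguugg   [S ::= u S u]
gguuguuguSuguuguugg => gguuguugugSguguuguugg   [S ::= g S g]
gguuguugugSguguuguugg => gguuguuguggSgguguuguugg   [S ::= g S g]
gguuguuguggSgguguuguugg => gguuguugugggSggguguuguugg   [S ::= g S g]
gguuguugugggSggguguuguugg => gguuguuguggguggguguuguugg   [S ::= u]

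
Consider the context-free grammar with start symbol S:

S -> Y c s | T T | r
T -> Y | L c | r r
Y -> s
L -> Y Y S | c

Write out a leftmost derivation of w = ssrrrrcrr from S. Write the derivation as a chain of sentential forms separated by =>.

S => TT   [S -> T T]
TT => LcT   [T -> L c]
LcT => YYScT   [L -> Y Y S]
YYScT => sYScT   [Y -> s]
sYScT => ssScT   [Y -> s]
ssScT => ssTTcT   [S -> T T]
ssTTcT => ssrrTcT   [T -> r r]
ssrrTcT => ssrrrrcT   [T -> r r]
ssrrrrcT => ssrrrrcrr   [T -> r r]

S=>TT=>LcT=>YYScT=>sYScT=>ssScT=>ssTTcT=>ssrrTcT=>ssrrrrcT=>ssrrrrcrr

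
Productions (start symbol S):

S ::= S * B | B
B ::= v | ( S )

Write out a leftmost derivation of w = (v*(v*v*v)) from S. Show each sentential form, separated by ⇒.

S ⇒ B ⇒ (S) ⇒ (S*B) ⇒ (B*B) ⇒ (v*B) ⇒ (v*(S)) ⇒ (v*(S*B)) ⇒ (v*(S*B*B)) ⇒ (v*(B*B*B)) ⇒ (v*(v*B*B)) ⇒ (v*(v*v*B)) ⇒ (v*(v*v*v))

S ⇒ B   [S ::= B]
B ⇒ (S)   [B ::= ( S )]
(S) ⇒ (S*B)   [S ::= S * B]
(S*B) ⇒ (B*B)   [S ::= B]
(B*B) ⇒ (v*B)   [B ::= v]
(v*B) ⇒ (v*(S))   [B ::= ( S )]
(v*(S)) ⇒ (v*(S*B))   [S ::= S * B]
(v*(S*B)) ⇒ (v*(S*B*B))   [S ::= S * B]
(v*(S*B*B)) ⇒ (v*(B*B*B))   [S ::= B]
(v*(B*B*B)) ⇒ (v*(v*B*B))   [B ::= v]
(v*(v*B*B)) ⇒ (v*(v*v*B))   [B ::= v]
(v*(v*v*B)) ⇒ (v*(v*v*v))   [B ::= v]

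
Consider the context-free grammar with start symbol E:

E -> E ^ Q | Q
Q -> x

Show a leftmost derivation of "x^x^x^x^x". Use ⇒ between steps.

E ⇒ E^Q   [E -> E ^ Q]
E^Q ⇒ E^Q^Q   [E -> E ^ Q]
E^Q^Q ⇒ E^Q^Q^Q   [E -> E ^ Q]
E^Q^Q^Q ⇒ E^Q^Q^Q^Q   [E -> E ^ Q]
E^Q^Q^Q^Q ⇒ Q^Q^Q^Q^Q   [E -> Q]
Q^Q^Q^Q^Q ⇒ x^Q^Q^Q^Q   [Q -> x]
x^Q^Q^Q^Q ⇒ x^x^Q^Q^Q   [Q -> x]
x^x^Q^Q^Q ⇒ x^x^x^Q^Q   [Q -> x]
x^x^x^Q^Q ⇒ x^x^x^x^Q   [Q -> x]
x^x^x^x^Q ⇒ x^x^x^x^x   [Q -> x]

E ⇒ E^Q ⇒ E^Q^Q ⇒ E^Q^Q^Q ⇒ E^Q^Q^Q^Q ⇒ Q^Q^Q^Q^Q ⇒ x^Q^Q^Q^Q ⇒ x^x^Q^Q^Q ⇒ x^x^x^Q^Q ⇒ x^x^x^x^Q ⇒ x^x^x^x^x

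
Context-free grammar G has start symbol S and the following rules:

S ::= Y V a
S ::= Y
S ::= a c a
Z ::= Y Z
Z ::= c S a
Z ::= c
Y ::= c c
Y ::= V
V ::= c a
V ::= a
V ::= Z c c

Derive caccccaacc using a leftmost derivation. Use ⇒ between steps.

S⇒Y⇒V⇒Zcc⇒YZcc⇒VZcc⇒caZcc⇒caYZcc⇒caccZcc⇒cacccSacc⇒cacccYacc⇒cacccVacc⇒caccccaacc

S ⇒ Y   [S ::= Y]
Y ⇒ V   [Y ::= V]
V ⇒ Zcc   [V ::= Z c c]
Zcc ⇒ YZcc   [Z ::= Y Z]
YZcc ⇒ VZcc   [Y ::= V]
VZcc ⇒ caZcc   [V ::= c a]
caZcc ⇒ caYZcc   [Z ::= Y Z]
caYZcc ⇒ caccZcc   [Y ::= c c]
caccZcc ⇒ cacccSacc   [Z ::= c S a]
cacccSacc ⇒ cacccYacc   [S ::= Y]
cacccYacc ⇒ cacccVacc   [Y ::= V]
cacccVacc ⇒ caccccaacc   [V ::= c a]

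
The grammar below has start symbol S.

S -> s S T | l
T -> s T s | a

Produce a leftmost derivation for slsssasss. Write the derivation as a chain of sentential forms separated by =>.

S => sST => slT => slsTs => slssTss => slsssTsss => slsssasss

S => sST   [S -> s S T]
sST => slT   [S -> l]
slT => slsTs   [T -> s T s]
slsTs => slssTss   [T -> s T s]
slssTss => slsssTsss   [T -> s T s]
slsssTsss => slsssasss   [T -> a]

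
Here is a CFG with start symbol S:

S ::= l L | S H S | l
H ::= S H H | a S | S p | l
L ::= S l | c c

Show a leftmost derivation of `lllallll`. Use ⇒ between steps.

S ⇒ SHS ⇒ lLHS ⇒ lSlHS ⇒ lllHS ⇒ lllaSS ⇒ lllaSHSS ⇒ lllalHSS ⇒ lllallSS ⇒ lllalllS ⇒ lllallll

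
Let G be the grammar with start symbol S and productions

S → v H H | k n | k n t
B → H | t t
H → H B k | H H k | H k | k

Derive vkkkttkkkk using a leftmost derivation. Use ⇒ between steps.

S ⇒ vHH ⇒ vHHkH ⇒ vHBkHkH ⇒ vHHkBkHkH ⇒ vkHkBkHkH ⇒ vkkkBkHkH ⇒ vkkkttkHkH ⇒ vkkkttkkkH ⇒ vkkkttkkkk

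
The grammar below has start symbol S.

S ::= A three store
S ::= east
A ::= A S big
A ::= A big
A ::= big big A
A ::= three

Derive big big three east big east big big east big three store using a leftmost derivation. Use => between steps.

S => A three store   [S ::= A three store]
A three store => big big A three store   [A ::= big big A]
big big A three store => big big A S big three store   [A ::= A S big]
big big A S big three store => big big A big S big three store   [A ::= A big]
big big A big S big three store => big big A S big big S big three store   [A ::= A S big]
big big A S big big S big three store => big big A S big S big big S big three store   [A ::= A S big]
big big A S big S big big S big three store => big big three S big S big big S big three store   [A ::= three]
big big three S big S big big S big three store => big big three east big S big big S big three store   [S ::= east]
big big three east big S big big S big three store => big big three east big east big big S big three store   [S ::= east]
big big three east big east big big S big three store => big big three east big east big big east big three store   [S ::= east]

S => A three store => big big A three store => big big A S big three store => big big A big S big three store => big big A S big big S big three store => big big A S big S big big S big three store => big big three S big S big big S big three store => big big three east big S big big S big three store => big big three east big east big big S big three store => big big three east big east big big east big three store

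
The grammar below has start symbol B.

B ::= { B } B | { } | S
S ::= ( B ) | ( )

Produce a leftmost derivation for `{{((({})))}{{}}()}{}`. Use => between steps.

B => {B}B   [B ::= { B } B]
{B}B => {{B}B}B   [B ::= { B } B]
{{B}B}B => {{S}B}B   [B ::= S]
{{S}B}B => {{(B)}B}B   [S ::= ( B )]
{{(B)}B}B => {{(S)}B}B   [B ::= S]
{{(S)}B}B => {{((B))}B}B   [S ::= ( B )]
{{((B))}B}B => {{((S))}B}B   [B ::= S]
{{((S))}B}B => {{(((B)))}B}B   [S ::= ( B )]
{{(((B)))}B}B => {{((({})))}B}B   [B ::= { }]
{{((({})))}B}B => {{((({})))}{B}B}B   [B ::= { B } B]
{{((({})))}{B}B}B => {{((({})))}{{}}B}B   [B ::= { }]
{{((({})))}{{}}B}B => {{((({})))}{{}}S}B   [B ::= S]
{{((({})))}{{}}S}B => {{((({})))}{{}}()}B   [S ::= ( )]
{{((({})))}{{}}()}B => {{((({})))}{{}}()}{}   [B ::= { }]

B => {B}B => {{B}B}B => {{S}B}B => {{(B)}B}B => {{(S)}B}B => {{((B))}B}B => {{((S))}B}B => {{(((B)))}B}B => {{((({})))}B}B => {{((({})))}{B}B}B => {{((({})))}{{}}B}B => {{((({})))}{{}}S}B => {{((({})))}{{}}()}B => {{((({})))}{{}}()}{}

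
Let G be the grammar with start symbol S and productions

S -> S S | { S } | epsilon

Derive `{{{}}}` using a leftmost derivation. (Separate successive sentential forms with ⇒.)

S⇒SS⇒{S}S⇒{SS}S⇒{SSS}S⇒{{S}SS}S⇒{{SS}SS}S⇒{{{S}S}SS}S⇒{{{}S}SS}S⇒{{{}}SS}S⇒{{{}}S}S⇒{{{}}}S⇒{{{}}}

S ⇒ SS   [S -> S S]
SS ⇒ {S}S   [S -> { S }]
{S}S ⇒ {SS}S   [S -> S S]
{SS}S ⇒ {SSS}S   [S -> S S]
{SSS}S ⇒ {{S}SS}S   [S -> { S }]
{{S}SS}S ⇒ {{SS}SS}S   [S -> S S]
{{SS}SS}S ⇒ {{{S}S}SS}S   [S -> { S }]
{{{S}S}SS}S ⇒ {{{}S}SS}S   [S -> epsilon]
{{{}S}SS}S ⇒ {{{}}SS}S   [S -> epsilon]
{{{}}SS}S ⇒ {{{}}S}S   [S -> epsilon]
{{{}}S}S ⇒ {{{}}}S   [S -> epsilon]
{{{}}}S ⇒ {{{}}}   [S -> epsilon]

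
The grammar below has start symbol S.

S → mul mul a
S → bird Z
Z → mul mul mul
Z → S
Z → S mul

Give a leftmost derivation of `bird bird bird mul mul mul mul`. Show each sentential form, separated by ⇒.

S ⇒ bird Z ⇒ bird S mul ⇒ bird bird Z mul ⇒ bird bird S mul ⇒ bird bird bird Z mul ⇒ bird bird bird mul mul mul mul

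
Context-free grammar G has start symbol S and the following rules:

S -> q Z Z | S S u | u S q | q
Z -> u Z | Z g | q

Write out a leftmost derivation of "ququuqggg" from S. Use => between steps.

S=>qZZ=>quZZ=>quqZ=>quqZg=>quqZgg=>ququZgg=>ququZggg=>ququuZggg=>ququuqggg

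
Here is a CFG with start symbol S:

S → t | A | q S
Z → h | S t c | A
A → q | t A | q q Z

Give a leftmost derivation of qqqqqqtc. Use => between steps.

S=>qS=>qA=>qqqZ=>qqqStc=>qqqAtc=>qqqqqZtc=>qqqqqAtc=>qqqqqqtc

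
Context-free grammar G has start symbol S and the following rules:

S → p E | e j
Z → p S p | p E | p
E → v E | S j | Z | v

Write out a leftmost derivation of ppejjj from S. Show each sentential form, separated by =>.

S => pE   [S → p E]
pE => pSj   [E → S j]
pSj => ppEj   [S → p E]
ppEj => ppSjj   [E → S j]
ppSjj => ppejjj   [S → e j]

S => pE => pSj => ppEj => ppSjj => ppejjj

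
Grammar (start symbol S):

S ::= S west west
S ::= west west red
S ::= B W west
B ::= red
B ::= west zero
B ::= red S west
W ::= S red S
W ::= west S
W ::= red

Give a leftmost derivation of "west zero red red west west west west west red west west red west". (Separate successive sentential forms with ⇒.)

S ⇒ B W west ⇒ west zero W west ⇒ west zero S red S west ⇒ west zero S west west red S west ⇒ west zero S west west west west red S west ⇒ west zero B W west west west west west red S west ⇒ west zero red W west west west west west red S west ⇒ west zero red red west west west west west red S west ⇒ west zero red red west west west west west red west west red west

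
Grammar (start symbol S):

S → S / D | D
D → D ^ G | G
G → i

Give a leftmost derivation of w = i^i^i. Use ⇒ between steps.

S ⇒ D   [S → D]
D ⇒ D^G   [D → D ^ G]
D^G ⇒ D^G^G   [D → D ^ G]
D^G^G ⇒ G^G^G   [D → G]
G^G^G ⇒ i^G^G   [G → i]
i^G^G ⇒ i^i^G   [G → i]
i^i^G ⇒ i^i^i   [G → i]

S⇒D⇒D^G⇒D^G^G⇒G^G^G⇒i^G^G⇒i^i^G⇒i^i^i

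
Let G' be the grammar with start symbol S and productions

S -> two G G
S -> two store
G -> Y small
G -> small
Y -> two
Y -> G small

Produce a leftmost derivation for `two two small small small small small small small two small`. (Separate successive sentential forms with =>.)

S => two G G   [S -> two G G]
two G G => two Y small G   [G -> Y small]
two Y small G => two G small small G   [Y -> G small]
two G small small G => two Y small small small G   [G -> Y small]
two Y small small small G => two G small small small small G   [Y -> G small]
two G small small small small G => two Y small small small small small G   [G -> Y small]
two Y small small small small small G => two G small small small small small small G   [Y -> G small]
two G small small small small small small G => two Y small small small small small small small G   [G -> Y small]
two Y small small small small small small small G => two two small small small small small small small G   [Y -> two]
two two small small small small small small small G => two two small small small small small small small Y small   [G -> Y small]
two two small small small small small small small Y small => two two small small small small small small small two small   [Y -> two]

S => two G G => two Y small G => two G small small G => two Y small small small G => two G small small small small G => two Y small small small small small G => two G small small small small small small G => two Y small small small small small small small G => two two small small small small small small small G => two two small small small small small small small Y small => two two small small small small small small small two small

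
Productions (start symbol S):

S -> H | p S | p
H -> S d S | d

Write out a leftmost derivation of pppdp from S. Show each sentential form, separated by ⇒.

S⇒H⇒SdS⇒pSdS⇒ppSdS⇒pppdS⇒pppdp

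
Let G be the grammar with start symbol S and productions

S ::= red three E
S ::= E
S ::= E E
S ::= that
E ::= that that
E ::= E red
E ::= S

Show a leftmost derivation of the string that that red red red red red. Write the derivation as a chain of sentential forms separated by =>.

S => E => E red => E red red => E red red red => E red red red red => E red red red red red => that that red red red red red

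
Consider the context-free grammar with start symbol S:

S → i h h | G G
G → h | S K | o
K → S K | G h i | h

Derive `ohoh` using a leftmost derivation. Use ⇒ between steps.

S ⇒ GG   [S → G G]
GG ⇒ oG   [G → o]
oG ⇒ oSK   [G → S K]
oSK ⇒ oGGK   [S → G G]
oGGK ⇒ ohGK   [G → h]
ohGK ⇒ ohoK   [G → o]
ohoK ⇒ ohoh   [K → h]

S ⇒ GG ⇒ oG ⇒ oSK ⇒ oGGK ⇒ ohGK ⇒ ohoK ⇒ ohoh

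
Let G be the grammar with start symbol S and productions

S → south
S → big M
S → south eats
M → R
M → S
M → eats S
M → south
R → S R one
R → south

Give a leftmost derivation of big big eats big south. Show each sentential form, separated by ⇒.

S ⇒ big M   [S → big M]
big M ⇒ big S   [M → S]
big S ⇒ big big M   [S → big M]
big big M ⇒ big big eats S   [M → eats S]
big big eats S ⇒ big big eats big M   [S → big M]
big big eats big M ⇒ big big eats big R   [M → R]
big big eats big R ⇒ big big eats big south   [R → south]

S ⇒ big M ⇒ big S ⇒ big big M ⇒ big big eats S ⇒ big big eats big M ⇒ big big eats big R ⇒ big big eats big south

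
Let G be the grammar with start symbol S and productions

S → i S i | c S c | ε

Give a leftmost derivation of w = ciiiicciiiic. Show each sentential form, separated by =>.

S => cSc => ciSic => ciiSiic => ciiiSiiic => ciiiiSiiiic => ciiiicSciiiic => ciiiicciiiic

S => cSc   [S → c S c]
cSc => ciSic   [S → i S i]
ciSic => ciiSiic   [S → i S i]
ciiSiic => ciiiSiiic   [S → i S i]
ciiiSiiic => ciiiiSiiiic   [S → i S i]
ciiiiSiiiic => ciiiicSciiiic   [S → c S c]
ciiiicSciiiic => ciiiicciiiic   [S → ε]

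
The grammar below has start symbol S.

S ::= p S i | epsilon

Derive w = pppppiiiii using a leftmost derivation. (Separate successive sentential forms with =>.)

S => pSi => ppSii => pppSiii => ppppSiiii => pppppSiiiii => pppppiiiii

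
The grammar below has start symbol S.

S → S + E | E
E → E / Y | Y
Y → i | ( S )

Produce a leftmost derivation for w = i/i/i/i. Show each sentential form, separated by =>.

S => E   [S → E]
E => E/Y   [E → E / Y]
E/Y => E/Y/Y   [E → E / Y]
E/Y/Y => E/Y/Y/Y   [E → E / Y]
E/Y/Y/Y => Y/Y/Y/Y   [E → Y]
Y/Y/Y/Y => i/Y/Y/Y   [Y → i]
i/Y/Y/Y => i/i/Y/Y   [Y → i]
i/i/Y/Y => i/i/i/Y   [Y → i]
i/i/i/Y => i/i/i/i   [Y → i]

S => E => E/Y => E/Y/Y => E/Y/Y/Y => Y/Y/Y/Y => i/Y/Y/Y => i/i/Y/Y => i/i/i/Y => i/i/i/i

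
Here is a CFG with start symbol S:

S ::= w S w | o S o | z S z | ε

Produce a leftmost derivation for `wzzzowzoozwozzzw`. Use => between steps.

S=>wSw=>wzSzw=>wzzSzzw=>wzzzSzzzw=>wzzzoSozzzw=>wzzzowSwozzzw=>wzzzowzSzwozzzw=>wzzzowzoSozwozzzw=>wzzzowzoozwozzzw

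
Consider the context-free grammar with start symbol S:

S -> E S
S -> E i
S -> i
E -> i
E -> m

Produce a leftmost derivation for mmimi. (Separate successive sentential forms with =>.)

S=>ES=>mS=>mES=>mmS=>mmES=>mmiS=>mmiEi=>mmimi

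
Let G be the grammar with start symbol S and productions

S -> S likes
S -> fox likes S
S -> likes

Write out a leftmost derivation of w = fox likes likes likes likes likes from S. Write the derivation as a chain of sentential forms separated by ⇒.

S ⇒ fox likes S   [S -> fox likes S]
fox likes S ⇒ fox likes S likes   [S -> S likes]
fox likes S likes ⇒ fox likes S likes likes   [S -> S likes]
fox likes S likes likes ⇒ fox likes S likes likes likes   [S -> S likes]
fox likes S likes likes likes ⇒ fox likes likes likes likes likes   [S -> likes]

S ⇒ fox likes S ⇒ fox likes S likes ⇒ fox likes S likes likes ⇒ fox likes S likes likes likes ⇒ fox likes likes likes likes likes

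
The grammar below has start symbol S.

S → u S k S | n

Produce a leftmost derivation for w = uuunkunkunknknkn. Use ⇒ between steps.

S⇒uSkS⇒uuSkSkS⇒uuuSkSkSkS⇒uuunkSkSkS⇒uuunkuSkSkSkS⇒uuunkunkSkSkS⇒uuunkunkuSkSkSkS⇒uuunkunkunkSkSkS⇒uuunkunkunknkSkS⇒uuunkunkunknknkS⇒uuunkunkunknknkn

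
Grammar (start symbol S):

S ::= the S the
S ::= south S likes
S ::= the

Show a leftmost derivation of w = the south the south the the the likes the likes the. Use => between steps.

S => the S the => the south S likes the => the south the S the likes the => the south the south S likes the likes the => the south the south the S the likes the likes the => the south the south the the the likes the likes the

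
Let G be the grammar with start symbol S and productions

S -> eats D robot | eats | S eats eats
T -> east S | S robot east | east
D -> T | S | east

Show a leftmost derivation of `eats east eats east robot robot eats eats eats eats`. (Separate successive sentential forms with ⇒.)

S ⇒ S eats eats ⇒ S eats eats eats eats ⇒ eats D robot eats eats eats eats ⇒ eats T robot eats eats eats eats ⇒ eats east S robot eats eats eats eats ⇒ eats east eats D robot robot eats eats eats eats ⇒ eats east eats east robot robot eats eats eats eats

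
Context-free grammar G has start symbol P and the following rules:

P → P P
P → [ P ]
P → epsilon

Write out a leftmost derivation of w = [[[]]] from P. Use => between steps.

P=>[P]=>[[P]]=>[[PP]]=>[[PPP]]=>[[[P]PP]]=>[[[]PP]]=>[[[]P]]=>[[[]]]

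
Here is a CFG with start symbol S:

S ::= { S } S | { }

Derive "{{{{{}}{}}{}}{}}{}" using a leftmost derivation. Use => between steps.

S=>{S}S=>{{S}S}S=>{{{S}S}S}S=>{{{{S}S}S}S}S=>{{{{{}}S}S}S}S=>{{{{{}}{}}S}S}S=>{{{{{}}{}}{}}S}S=>{{{{{}}{}}{}}{}}S=>{{{{{}}{}}{}}{}}{}

S => {S}S   [S ::= { S } S]
{S}S => {{S}S}S   [S ::= { S } S]
{{S}S}S => {{{S}S}S}S   [S ::= { S } S]
{{{S}S}S}S => {{{{S}S}S}S}S   [S ::= { S } S]
{{{{S}S}S}S}S => {{{{{}}S}S}S}S   [S ::= { }]
{{{{{}}S}S}S}S => {{{{{}}{}}S}S}S   [S ::= { }]
{{{{{}}{}}S}S}S => {{{{{}}{}}{}}S}S   [S ::= { }]
{{{{{}}{}}{}}S}S => {{{{{}}{}}{}}{}}S   [S ::= { }]
{{{{{}}{}}{}}{}}S => {{{{{}}{}}{}}{}}{}   [S ::= { }]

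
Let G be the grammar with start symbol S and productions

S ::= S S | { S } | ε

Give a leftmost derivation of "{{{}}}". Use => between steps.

S => {S} => {SS} => {SSS} => {SSSS} => {{S}SSS} => {{SS}SSS} => {{{S}S}SSS} => {{{}S}SSS} => {{{}}SSS} => {{{}}SS} => {{{}}S} => {{{}}}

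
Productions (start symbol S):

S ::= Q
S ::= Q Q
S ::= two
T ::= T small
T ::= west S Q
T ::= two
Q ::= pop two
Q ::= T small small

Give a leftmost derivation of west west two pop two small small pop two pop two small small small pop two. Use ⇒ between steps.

S ⇒ Q Q   [S ::= Q Q]
Q Q ⇒ T small small Q   [Q ::= T small small]
T small small Q ⇒ T small small small Q   [T ::= T small]
T small small small Q ⇒ west S Q small small small Q   [T ::= west S Q]
west S Q small small small Q ⇒ west Q Q Q small small small Q   [S ::= Q Q]
west Q Q Q small small small Q ⇒ west T small small Q Q small small small Q   [Q ::= T small small]
west T small small Q Q small small small Q ⇒ west west S Q small small Q Q small small small Q   [T ::= west S Q]
west west S Q small small Q Q small small small Q ⇒ west west two Q small small Q Q small small small Q   [S ::= two]
west west two Q small small Q Q small small small Q ⇒ west west two pop two small small Q Q small small small Q   [Q ::= pop two]
west west two pop two small small Q Q small small small Q ⇒ west west two pop two small small pop two Q small small small Q   [Q ::= pop two]
west west two pop two small small pop two Q small small small Q ⇒ west west two pop two small small pop two pop two small small small Q   [Q ::= pop two]
west west two pop two small small pop two pop two small small small Q ⇒ west west two pop two small small pop two pop two small small small pop two   [Q ::= pop two]

S ⇒ Q Q ⇒ T small small Q ⇒ T small small small Q ⇒ west S Q small small small Q ⇒ west Q Q Q small small small Q ⇒ west T small small Q Q small small small Q ⇒ west west S Q small small Q Q small small small Q ⇒ west west two Q small small Q Q small small small Q ⇒ west west two pop two small small Q Q small small small Q ⇒ west west two pop two small small pop two Q small small small Q ⇒ west west two pop two small small pop two pop two small small small Q ⇒ west west two pop two small small pop two pop two small small small pop two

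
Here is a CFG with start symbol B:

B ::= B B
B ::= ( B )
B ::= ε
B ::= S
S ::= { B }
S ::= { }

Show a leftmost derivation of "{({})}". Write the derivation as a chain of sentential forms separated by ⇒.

B ⇒ S ⇒ {B} ⇒ {(B)} ⇒ {(BB)} ⇒ {(BBB)} ⇒ {(SBB)} ⇒ {({}BB)} ⇒ {({}B)} ⇒ {({})}

B ⇒ S   [B ::= S]
S ⇒ {B}   [S ::= { B }]
{B} ⇒ {(B)}   [B ::= ( B )]
{(B)} ⇒ {(BB)}   [B ::= B B]
{(BB)} ⇒ {(BBB)}   [B ::= B B]
{(BBB)} ⇒ {(SBB)}   [B ::= S]
{(SBB)} ⇒ {({}BB)}   [S ::= { }]
{({}BB)} ⇒ {({}B)}   [B ::= ε]
{({}B)} ⇒ {({})}   [B ::= ε]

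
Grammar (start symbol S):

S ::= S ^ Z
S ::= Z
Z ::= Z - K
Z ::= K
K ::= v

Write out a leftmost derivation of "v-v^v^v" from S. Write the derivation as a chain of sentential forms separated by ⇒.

S⇒S^Z⇒S^Z^Z⇒Z^Z^Z⇒Z-K^Z^Z⇒K-K^Z^Z⇒v-K^Z^Z⇒v-v^Z^Z⇒v-v^K^Z⇒v-v^v^Z⇒v-v^v^K⇒v-v^v^v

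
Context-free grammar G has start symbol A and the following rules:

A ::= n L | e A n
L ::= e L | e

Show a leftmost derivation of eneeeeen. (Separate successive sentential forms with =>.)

A => eAn => enLn => eneLn => eneeLn => eneeeLn => eneeeeLn => eneeeeen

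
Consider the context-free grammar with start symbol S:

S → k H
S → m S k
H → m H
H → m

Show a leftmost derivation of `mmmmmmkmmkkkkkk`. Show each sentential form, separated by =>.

S => mSk   [S → m S k]
mSk => mmSkk   [S → m S k]
mmSkk => mmmSkkk   [S → m S k]
mmmSkkk => mmmmSkkkk   [S → m S k]
mmmmSkkkk => mmmmmSkkkkk   [S → m S k]
mmmmmSkkkkk => mmmmmmSkkkkkk   [S → m S k]
mmmmmmSkkkkkk => mmmmmmkHkkkkkk   [S → k H]
mmmmmmkHkkkkkk => mmmmmmkmHkkkkkk   [H → m H]
mmmmmmkmHkkkkkk => mmmmmmkmmkkkkkk   [H → m]

S => mSk => mmSkk => mmmSkkk => mmmmSkkkk => mmmmmSkkkkk => mmmmmmSkkkkkk => mmmmmmkHkkkkkk => mmmmmmkmHkkkkkk => mmmmmmkmmkkkkkk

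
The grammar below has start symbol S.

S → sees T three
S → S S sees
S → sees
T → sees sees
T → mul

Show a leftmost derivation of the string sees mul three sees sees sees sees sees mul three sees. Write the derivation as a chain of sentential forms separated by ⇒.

S ⇒ S S sees   [S → S S sees]
S S sees ⇒ S S sees S sees   [S → S S sees]
S S sees S sees ⇒ S S sees S sees S sees   [S → S S sees]
S S sees S sees S sees ⇒ sees T three S sees S sees S sees   [S → sees T three]
sees T three S sees S sees S sees ⇒ sees mul three S sees S sees S sees   [T → mul]
sees mul three S sees S sees S sees ⇒ sees mul three sees sees S sees S sees   [S → sees]
sees mul three sees sees S sees S sees ⇒ sees mul three sees sees sees sees S sees   [S → sees]
sees mul three sees sees sees sees S sees ⇒ sees mul three sees sees sees sees sees T three sees   [S → sees T three]
sees mul three sees sees sees sees sees T three sees ⇒ sees mul three sees sees sees sees sees mul three sees   [T → mul]

S ⇒ S S sees ⇒ S S sees S sees ⇒ S S sees S sees S sees ⇒ sees T three S sees S sees S sees ⇒ sees mul three S sees S sees S sees ⇒ sees mul three sees sees S sees S sees ⇒ sees mul three sees sees sees sees S sees ⇒ sees mul three sees sees sees sees sees T three sees ⇒ sees mul three sees sees sees sees sees mul three sees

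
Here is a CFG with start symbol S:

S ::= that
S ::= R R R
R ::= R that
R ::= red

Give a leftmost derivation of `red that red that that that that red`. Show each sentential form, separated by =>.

S => R R R   [S ::= R R R]
R R R => R that R R   [R ::= R that]
R that R R => red that R R   [R ::= red]
red that R R => red that R that R   [R ::= R that]
red that R that R => red that R that that R   [R ::= R that]
red that R that that R => red that R that that that R   [R ::= R that]
red that R that that that R => red that R that that that that R   [R ::= R that]
red that R that that that that R => red that red that that that that R   [R ::= red]
red that red that that that that R => red that red that that that that red   [R ::= red]

S => R R R => R that R R => red that R R => red that R that R => red that R that that R => red that R that that that R => red that R that that that that R => red that red that that that that R => red that red that that that that red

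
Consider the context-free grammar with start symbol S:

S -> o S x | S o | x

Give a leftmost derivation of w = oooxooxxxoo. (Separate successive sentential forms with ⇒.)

S⇒So⇒Soo⇒oSxoo⇒ooSxxoo⇒oooSxxxoo⇒oooSoxxxoo⇒oooSooxxxoo⇒oooxooxxxoo

S ⇒ So   [S -> S o]
So ⇒ Soo   [S -> S o]
Soo ⇒ oSxoo   [S -> o S x]
oSxoo ⇒ ooSxxoo   [S -> o S x]
ooSxxoo ⇒ oooSxxxoo   [S -> o S x]
oooSxxxoo ⇒ oooSoxxxoo   [S -> S o]
oooSoxxxoo ⇒ oooSooxxxoo   [S -> S o]
oooSooxxxoo ⇒ oooxooxxxoo   [S -> x]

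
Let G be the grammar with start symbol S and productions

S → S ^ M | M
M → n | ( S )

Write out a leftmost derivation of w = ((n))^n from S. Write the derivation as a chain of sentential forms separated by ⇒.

S ⇒ S^M   [S → S ^ M]
S^M ⇒ M^M   [S → M]
M^M ⇒ (S)^M   [M → ( S )]
(S)^M ⇒ (M)^M   [S → M]
(M)^M ⇒ ((S))^M   [M → ( S )]
((S))^M ⇒ ((M))^M   [S → M]
((M))^M ⇒ ((n))^M   [M → n]
((n))^M ⇒ ((n))^n   [M → n]

S⇒S^M⇒M^M⇒(S)^M⇒(M)^M⇒((S))^M⇒((M))^M⇒((n))^M⇒((n))^n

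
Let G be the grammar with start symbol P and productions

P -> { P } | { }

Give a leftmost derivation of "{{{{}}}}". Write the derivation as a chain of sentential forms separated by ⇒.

P ⇒ {P} ⇒ {{P}} ⇒ {{{P}}} ⇒ {{{{}}}}

P ⇒ {P}   [P -> { P }]
{P} ⇒ {{P}}   [P -> { P }]
{{P}} ⇒ {{{P}}}   [P -> { P }]
{{{P}}} ⇒ {{{{}}}}   [P -> { }]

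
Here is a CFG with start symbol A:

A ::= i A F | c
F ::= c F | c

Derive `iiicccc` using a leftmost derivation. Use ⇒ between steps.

A ⇒ iAF ⇒ iiAFF ⇒ iiiAFFF ⇒ iiicFFF ⇒ iiiccFF ⇒ iiicccF ⇒ iiicccc

A ⇒ iAF   [A ::= i A F]
iAF ⇒ iiAFF   [A ::= i A F]
iiAFF ⇒ iiiAFFF   [A ::= i A F]
iiiAFFF ⇒ iiicFFF   [A ::= c]
iiicFFF ⇒ iiiccFF   [F ::= c]
iiiccFF ⇒ iiicccF   [F ::= c]
iiicccF ⇒ iiicccc   [F ::= c]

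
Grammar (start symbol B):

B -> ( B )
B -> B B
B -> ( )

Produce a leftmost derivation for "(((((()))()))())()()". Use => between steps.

B => BB   [B -> B B]
BB => BBB   [B -> B B]
BBB => (B)BB   [B -> ( B )]
(B)BB => (BB)BB   [B -> B B]
(BB)BB => ((B)B)BB   [B -> ( B )]
((B)B)BB => (((B))B)BB   [B -> ( B )]
(((B))B)BB => (((BB))B)BB   [B -> B B]
(((BB))B)BB => ((((B)B))B)BB   [B -> ( B )]
((((B)B))B)BB => (((((B))B))B)BB   [B -> ( B )]
(((((B))B))B)BB => (((((()))B))B)BB   [B -> ( )]
(((((()))B))B)BB => (((((()))()))B)BB   [B -> ( )]
(((((()))()))B)BB => (((((()))()))())BB   [B -> ( )]
(((((()))()))())BB => (((((()))()))())()B   [B -> ( )]
(((((()))()))())()B => (((((()))()))())()()   [B -> ( )]

B=>BB=>BBB=>(B)BB=>(BB)BB=>((B)B)BB=>(((B))B)BB=>(((BB))B)BB=>((((B)B))B)BB=>(((((B))B))B)BB=>(((((()))B))B)BB=>(((((()))()))B)BB=>(((((()))()))())BB=>(((((()))()))())()B=>(((((()))()))())()()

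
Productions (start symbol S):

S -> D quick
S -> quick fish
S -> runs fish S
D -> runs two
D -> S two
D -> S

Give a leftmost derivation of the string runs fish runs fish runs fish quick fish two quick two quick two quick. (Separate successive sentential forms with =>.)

S => runs fish S   [S -> runs fish S]
runs fish S => runs fish runs fish S   [S -> runs fish S]
runs fish runs fish S => runs fish runs fish runs fish S   [S -> runs fish S]
runs fish runs fish runs fish S => runs fish runs fish runs fish D quick   [S -> D quick]
runs fish runs fish runs fish D quick => runs fish runs fish runs fish S two quick   [D -> S two]
runs fish runs fish runs fish S two quick => runs fish runs fish runs fish D quick two quick   [S -> D quick]
runs fish runs fish runs fish D quick two quick => runs fish runs fish runs fish S two quick two quick   [D -> S two]
runs fish runs fish runs fish S two quick two quick => runs fish runs fish runs fish D quick two quick two quick   [S -> D quick]
runs fish runs fish runs fish D quick two quick two quick => runs fish runs fish runs fish S two quick two quick two quick   [D -> S two]
runs fish runs fish runs fish S two quick two quick two quick => runs fish runs fish runs fish quick fish two quick two quick two quick   [S -> quick fish]

S => runs fish S => runs fish runs fish S => runs fish runs fish runs fish S => runs fish runs fish runs fish D quick => runs fish runs fish runs fish S two quick => runs fish runs fish runs fish D quick two quick => runs fish runs fish runs fish S two quick two quick => runs fish runs fish runs fish D quick two quick two quick => runs fish runs fish runs fish S two quick two quick two quick => runs fish runs fish runs fish quick fish two quick two quick two quick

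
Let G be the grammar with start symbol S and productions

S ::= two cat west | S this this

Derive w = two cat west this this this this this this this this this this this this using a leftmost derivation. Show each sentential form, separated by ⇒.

S ⇒ S this this ⇒ S this this this this ⇒ S this this this this this this ⇒ S this this this this this this this this ⇒ S this this this this this this this this this this ⇒ S this this this this this this this this this this this this ⇒ two cat west this this this this this this this this this this this this

S ⇒ S this this   [S ::= S this this]
S this this ⇒ S this this this this   [S ::= S this this]
S this this this this ⇒ S this this this this this this   [S ::= S this this]
S this this this this this this ⇒ S this this this this this this this this   [S ::= S this this]
S this this this this this this this this ⇒ S this this this this this this this this this this   [S ::= S this this]
S this this this this this this this this this this ⇒ S this this this this this this this this this this this this   [S ::= S this this]
S this this this this this this this this this this this this ⇒ two cat west this this this this this this this this this this this this   [S ::= two cat west]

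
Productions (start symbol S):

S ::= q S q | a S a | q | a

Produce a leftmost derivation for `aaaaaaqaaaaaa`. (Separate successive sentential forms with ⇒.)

S ⇒ aSa ⇒ aaSaa ⇒ aaaSaaa ⇒ aaaaSaaaa ⇒ aaaaaSaaaaa ⇒ aaaaaaSaaaaaa ⇒ aaaaaaqaaaaaa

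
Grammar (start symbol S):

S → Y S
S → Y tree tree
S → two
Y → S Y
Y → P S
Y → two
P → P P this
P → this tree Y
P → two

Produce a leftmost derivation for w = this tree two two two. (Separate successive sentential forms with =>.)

S => Y S => P S S => this tree Y S S => this tree two S S => this tree two two S => this tree two two two

S => Y S   [S → Y S]
Y S => P S S   [Y → P S]
P S S => this tree Y S S   [P → this tree Y]
this tree Y S S => this tree two S S   [Y → two]
this tree two S S => this tree two two S   [S → two]
this tree two two S => this tree two two two   [S → two]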